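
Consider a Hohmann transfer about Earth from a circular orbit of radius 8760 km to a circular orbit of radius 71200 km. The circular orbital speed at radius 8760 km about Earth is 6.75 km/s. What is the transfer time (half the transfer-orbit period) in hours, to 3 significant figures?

From the circular-orbit relation v² = μ/r at r = 8760 km: μ = v²r = (6.75)² × 8760 = 3.99128×10^5 km³/s².
Semi-major axis of the transfer orbit: a_t = (8760 + 71200)/2 = 39980 km.
By Kepler's third law the transfer-orbit period is T = 2π√(a_t³/μ), so t = T/2 = 39750 s.
Converting: 39750 s ÷ 3600 s/hour = 11.0 hours.

t = 11.0 hours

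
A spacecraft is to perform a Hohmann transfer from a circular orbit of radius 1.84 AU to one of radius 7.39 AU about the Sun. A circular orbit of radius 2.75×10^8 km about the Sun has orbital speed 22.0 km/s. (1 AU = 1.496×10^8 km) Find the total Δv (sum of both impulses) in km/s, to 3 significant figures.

Δv = 9.88 km/s

From the circular-orbit relation v² = μ/r at r = 2.75×10^8 km: μ = v²r = (22.0)² × 2.75×10^8 = 1.33100×10^11 km³/s².
In km: r₁ = 1.84 × 1.496×10^8 = 2.75264×10^8 km; r₂ = 7.39 × 1.496×10^8 = 1.105544×10^9 km.
Transfer-ellipse semi-major axis a_t = (r₁ + r₂)/2 = (2.75264×10^8 + 1.105544×10^9)/2 = 6.90404×10^8 km.
At r₁ the circular-orbit speed is v₁ = √(μ/r₁) = 21.989 km/s.
Transfer-orbit speed at r₁ (v² = μ(2/r − 1/a)): v_p = √[μ(2/r₁ − 1/a_t)] = 27.826 km/s.
First burn Δv₁ = |v_p − v₁| = 5.837 km/s.
At r₂, v₂ = √(μ/r₂) = 10.972 km/s.
Transfer-orbit speed at r₂: v_a = √[μ(2/r₂ − 1/a_t)] = 6.9283 km/s.
Second burn Δv₂ = |v₂ − v_a| = 4.044 km/s.
Δv = Δv₁ + Δv₂ = 5.837 + 4.044 = 9.881 km/s.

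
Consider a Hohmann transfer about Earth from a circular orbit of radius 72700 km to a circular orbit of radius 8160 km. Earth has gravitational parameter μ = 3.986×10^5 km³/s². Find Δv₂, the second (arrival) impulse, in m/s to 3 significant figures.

Transfer-ellipse semi-major axis a_t = (r₁ + r₂)/2 = (72700 + 8160)/2 = 40430 km.
Circular speed at r = 8160 km: v_c = √(μ/r) = 6.989 km/s.
Vis-viva on the transfer ellipse at r = 8160 km gives v_t = √[μ(2/r − 1/a_t)] = 9.372 km/s.
Δv₂ = |v_t − v_c| = |9.372 − 6.989| = 2.383 km/s.

Δv₂ = 2380 m/s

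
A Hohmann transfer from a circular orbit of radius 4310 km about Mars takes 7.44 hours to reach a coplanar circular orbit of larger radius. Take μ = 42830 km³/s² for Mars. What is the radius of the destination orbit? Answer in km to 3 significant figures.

r₂ = 24900 km

Transfer time t = 7.44 hours = 26784 s, and t = π√(a_t³/μ).
So a_t = (μ t²/π²)^(1/3) = (42830 × (26784)² / π²)^(1/3) = 14602 km.
Since a_t = (r₁ + r₂)/2, r₂ = 2a_t − r₁ = 2×14602 − 4310 = 24894 km.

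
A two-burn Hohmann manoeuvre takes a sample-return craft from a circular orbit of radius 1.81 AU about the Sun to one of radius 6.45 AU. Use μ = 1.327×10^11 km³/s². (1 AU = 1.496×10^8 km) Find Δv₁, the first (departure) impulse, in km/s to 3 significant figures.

Δv₁ = 5.53 km/s

In km: r₁ = 1.81 × 1.496×10^8 = 2.70776×10^8 km; r₂ = 6.45 × 1.496×10^8 = 9.6492×10^8 km.
Transfer-ellipse semi-major axis a_t = (r₁ + r₂)/2 = (2.70776×10^8 + 9.6492×10^8)/2 = 6.17848×10^8 km.
On the circular orbit at r = 2.70776×10^8 km, v_c = √(μ/r) = 22.1376 km/s.
Transfer-orbit speed at the same r (vis-viva, a = a_t): v_t = √[μ(2/r − 1/a_t)] = 27.6653 km/s.
Δv₁ = |v_t − v_c| = |27.6653 − 22.1376| = 5.528 km/s.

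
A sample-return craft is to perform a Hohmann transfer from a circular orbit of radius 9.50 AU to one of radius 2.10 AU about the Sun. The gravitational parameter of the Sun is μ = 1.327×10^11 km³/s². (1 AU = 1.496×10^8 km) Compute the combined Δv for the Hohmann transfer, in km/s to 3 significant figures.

Δv = 9.60 km/s

In km: r₁ = 9.50 × 1.496×10^8 = 1.4212×10^9 km; r₂ = 2.10 × 1.496×10^8 = 3.1416×10^8 km.
Semi-major axis of the transfer orbit: a_t = (1.4212×10^9 + 3.1416×10^8)/2 = 8.6768×10^8 km.
Circular speed at r₁: v₁ = √(μ/r₁) = √(1.327×10^11/1.4212×10^9) = 9.6629 km/s.
Transfer-orbit speed at r₁ (vis-viva): v_a = √[μ(2/r₁ − 1/a_t)] = 5.8144 km/s.
First burn Δv₁ = |v_a − v₁| = 3.8485 km/s.
At r₂, v₂ = √(μ/r₂) = 20.5523 km/s.
Transfer-orbit speed at r₂: v_p = √[μ(2/r₂ − 1/a_t)] = 26.3032 km/s.
Second burn Δv₂ = |v₂ − v_p| = 5.7509 km/s.
Total Δv = Δv₁ + Δv₂ = 9.599 km/s.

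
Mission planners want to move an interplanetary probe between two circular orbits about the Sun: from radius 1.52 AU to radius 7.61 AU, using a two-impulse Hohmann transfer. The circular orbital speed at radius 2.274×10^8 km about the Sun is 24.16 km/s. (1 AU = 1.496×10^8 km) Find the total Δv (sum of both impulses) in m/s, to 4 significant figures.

From the circular-orbit relation v² = μ/r at r = 2.274×10^8 km: μ = v²r = (24.16)² × 2.274×10^8 = 1.32735×10^11 km³/s².
In km: r₁ = 1.52 × 1.496×10^8 = 2.27392×10^8 km; r₂ = 7.61 × 1.496×10^8 = 1.138456×10^9 km.
Semi-major axis of the transfer orbit: a_t = (2.27392×10^8 + 1.138456×10^9)/2 = 6.82924×10^8 km.
At r₁ the circular-orbit speed is v₁ = √(μ/r₁) = 24.160 km/s.
Transfer-orbit speed at r₁ (v² = μ(2/r − 1/a)): v_p = √[μ(2/r₁ − 1/a_t)] = 31.194 km/s.
First burn Δv₁ = |v_p − v₁| = 7.034 km/s.
Circular speed at r₂: v₂ = √(μ/r₂) = 10.798 km/s.
Transfer-orbit speed at r₂: v_a = √[μ(2/r₂ − 1/a_t)] = 6.2307 km/s.
Second burn Δv₂ = |v₂ − v_a| = 4.567 km/s.
Δv = Δv₁ + Δv₂ = 7.034 + 4.567 = 11.60 km/s.

Δv = 11600 m/s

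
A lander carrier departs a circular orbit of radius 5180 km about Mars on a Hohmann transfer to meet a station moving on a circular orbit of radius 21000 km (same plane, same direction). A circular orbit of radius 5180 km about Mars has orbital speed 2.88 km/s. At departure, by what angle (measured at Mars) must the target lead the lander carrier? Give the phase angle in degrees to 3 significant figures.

From the circular-orbit relation v² = μ/r at r = 5180 km: μ = v²r = (2.88)² × 5180 = 42965.0 km³/s².
Semi-major axis of the transfer orbit: a_t = (5180 + 21000)/2 = 13090 km.
The half-period of the transfer ellipse is t = π√(a_t³/μ) = 22700 s.
The target's mean motion on its circular orbit is ω₂ = √(μ/r₂³) = 6.811×10^-5 rad/s.
Angle swept by the target during transfer: ω₂·t = 1.546 rad = 88.58°.
The lander carrier traverses 180° on the transfer ellipse, so the target must lead by 180° − 88.58° = 91.4°.

φ = 91.4°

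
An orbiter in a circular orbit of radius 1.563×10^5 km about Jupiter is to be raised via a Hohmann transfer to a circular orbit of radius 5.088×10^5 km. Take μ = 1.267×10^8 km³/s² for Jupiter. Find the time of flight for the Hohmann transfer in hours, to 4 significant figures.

t = 14.87 hours

Transfer-ellipse semi-major axis a_t = (r₁ + r₂)/2 = (1.563×10^5 + 5.088×10^5)/2 = 3.3255×10^5 km.
Transfer time t = π√(a_t³/μ) = π√((3.3255×10^5)³ / 1.267×10^8) = 53520 s.
Converting: 53520 s ÷ 3600 s/hour = 14.87 hours.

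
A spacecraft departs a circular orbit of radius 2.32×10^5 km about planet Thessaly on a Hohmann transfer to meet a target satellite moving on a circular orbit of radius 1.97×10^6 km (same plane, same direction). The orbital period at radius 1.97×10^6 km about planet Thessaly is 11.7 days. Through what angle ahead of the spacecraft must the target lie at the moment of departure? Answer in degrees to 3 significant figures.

φ = 105°

From Kepler's third law T² = 4π²r³/μ at r = 1.97×10^6 km, T = 11.7 days = 11.7 × 86400 s = 1.01088×10^6 s: μ = 4π²r³/T² = 2.95365×10^8 km³/s².
The Hohmann ellipse has a_t = (r₁ + r₂)/2 = 1.101×10^6 km.
Transfer time t = π√(a_t³/μ) = 2.1118×10^5 s.
The target's mean motion on its circular orbit is ω₂ = √(μ/r₂³) = 6.2156×10^-6 rad/s.
Angle swept by the target during transfer: ω₂·t = 1.3126 rad = 75.21°.
The spacecraft traverses 180° on the transfer ellipse, so the target must lead by 180° − 75.21° = 105°.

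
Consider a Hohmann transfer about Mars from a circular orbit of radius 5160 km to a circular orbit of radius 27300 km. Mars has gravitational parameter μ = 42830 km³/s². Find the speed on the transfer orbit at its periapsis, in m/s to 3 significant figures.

Semi-major axis of the transfer orbit: a_t = (5160 + 27300)/2 = 16230 km.
At periapsis, r = 5160 km.
Applying v² = μ(2/r − 1/a_t): v = 3.737 km/s.

v = 3740 m/s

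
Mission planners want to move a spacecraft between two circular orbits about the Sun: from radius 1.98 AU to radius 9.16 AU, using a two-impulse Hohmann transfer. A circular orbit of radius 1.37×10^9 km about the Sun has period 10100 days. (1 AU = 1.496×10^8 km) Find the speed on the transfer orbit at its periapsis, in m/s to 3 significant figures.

v = 27200 m/s

From Kepler's third law T² = 4π²r³/μ at r = 1.37×10^9 km, T = 10100 days = 10100 × 86400 s = 8.7264×10^8 s: μ = 4π²r³/T² = 1.33306×10^11 km³/s².
In km: r₁ = 1.98 × 1.496×10^8 = 2.96208×10^8 km; r₂ = 9.16 × 1.496×10^8 = 1.370336×10^9 km.
The Hohmann ellipse has a_t = (r₁ + r₂)/2 = 8.33272×10^8 km.
At periapsis, r = 2.96208×10^8 km.
Applying v² = μ(2/r − 1/a_t): v = 27.20 km/s.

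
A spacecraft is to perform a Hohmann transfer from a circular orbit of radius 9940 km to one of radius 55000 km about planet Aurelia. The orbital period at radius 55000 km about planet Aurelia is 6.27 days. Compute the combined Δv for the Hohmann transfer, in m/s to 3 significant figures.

From Kepler's third law T² = 4π²r³/μ at r = 55000 km, T = 6.27 days = 6.27 × 86400 s = 5.41728×10^5 s: μ = 4π²r³/T² = 22381.3 km³/s².
The Hohmann ellipse has a_t = (r₁ + r₂)/2 = 32470 km.
Circular speed at r₁: v₁ = √(μ/r₁) = √(22381.3/9940) = 1.5005 km/s.
On the transfer ellipse at r₁, vis-viva equation gives v_p = √[μ(2/r₁ − 1/a_t)] = 1.9529 km/s.
First burn Δv₁ = |v_p − v₁| = 0.4524 km/s.
At r₂, v₂ = √(μ/r₂) = 0.63791 km/s.
Transfer-orbit speed at r₂: v_a = √[μ(2/r₂ − 1/a_t)] = 0.35295 km/s.
Second burn Δv₂ = |v₂ − v_a| = 0.2850 km/s.
Total Δv = Δv₁ + Δv₂ = 0.7374 km/s.

Δv = 737 m/s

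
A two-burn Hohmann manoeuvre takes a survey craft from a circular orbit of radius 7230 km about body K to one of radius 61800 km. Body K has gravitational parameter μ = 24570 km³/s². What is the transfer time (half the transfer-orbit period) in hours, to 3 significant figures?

t = 35.7 hours

Transfer-ellipse semi-major axis a_t = (r₁ + r₂)/2 = (7230 + 61800)/2 = 34515 km.
Half the transfer-orbit period gives t = π√(a_t³/μ) = 1.285×10^5 s.
Converting: 1.285×10^5 s ÷ 3600 s/hour = 35.7 hours.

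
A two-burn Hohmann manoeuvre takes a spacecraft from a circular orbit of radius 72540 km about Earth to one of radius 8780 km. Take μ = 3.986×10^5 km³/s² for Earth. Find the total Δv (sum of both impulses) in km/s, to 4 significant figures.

Δv = 3.517 km/s

The Hohmann ellipse has a_t = (r₁ + r₂)/2 = 40660 km.
Circular speed at r₁: v₁ = √(μ/r₁) = √(3.986×10^5/72540) = 2.344 km/s.
On the transfer ellipse at r₁, vis-viva gives v_a = √[μ(2/r₁ − 1/a_t)] = 1.089 km/s.
First burn Δv₁ = |v_a − v₁| = 1.255 km/s.
Circular speed at r₂: v₂ = √(μ/r₂) = 6.738 km/s.
Transfer-orbit speed at r₂: v_p = √[μ(2/r₂ − 1/a_t)] = 9.000 km/s.
Second burn Δv₂ = |v₂ − v_p| = 2.262 km/s.
Total Δv = Δv₁ + Δv₂ = 3.517 km/s.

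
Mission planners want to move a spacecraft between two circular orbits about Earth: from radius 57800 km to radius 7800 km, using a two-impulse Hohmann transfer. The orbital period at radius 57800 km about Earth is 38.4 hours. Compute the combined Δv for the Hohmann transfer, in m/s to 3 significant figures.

Δv = 3690 m/s

From Kepler's third law T² = 4π²r³/μ at r = 57800 km, T = 38.4 hours = 38.4 × 3600 s = 1.3824×10^5 s: μ = 4π²r³/T² = 3.98911×10^5 km³/s².
Semi-major axis of the transfer orbit: a_t = (57800 + 7800)/2 = 32800 km.
At r₁ the circular-orbit speed is v₁ = √(μ/r₁) = 2.627 km/s.
Transfer-orbit speed at r₁ (v² = μ(2/r − 1/a)): v_a = √[μ(2/r₁ − 1/a_t)] = 1.281 km/s.
First burn Δv₁ = |v_a − v₁| = 1.346 km/s.
Circular speed at r₂: v₂ = √(μ/r₂) = 7.151 km/s.
Transfer-orbit speed at r₂: v_p = √[μ(2/r₂ − 1/a_t)] = 9.493 km/s.
Second burn Δv₂ = |v₂ − v_p| = 2.342 km/s.
Total Δv = Δv₁ + Δv₂ = 3.688 km/s.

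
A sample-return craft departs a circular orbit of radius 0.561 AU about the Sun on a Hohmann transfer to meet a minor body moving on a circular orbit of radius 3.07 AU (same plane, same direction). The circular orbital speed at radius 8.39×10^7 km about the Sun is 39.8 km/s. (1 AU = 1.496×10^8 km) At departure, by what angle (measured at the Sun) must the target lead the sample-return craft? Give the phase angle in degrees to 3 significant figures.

φ = 98.1°

From the circular-orbit relation v² = μ/r at r = 8.39×10^7 km: μ = v²r = (39.8)² × 8.39×10^7 = 1.32901×10^11 km³/s².
In km: r₁ = 0.561 × 1.496×10^8 = 8.39256×10^7 km; r₂ = 3.07 × 1.496×10^8 = 4.59272×10^8 km.
Transfer-ellipse semi-major axis a_t = (r₁ + r₂)/2 = (8.39256×10^7 + 4.59272×10^8)/2 = 2.715988×10^8 km.
Transfer time t = π√(a_t³/μ) = 3.8572×10^7 s.
Target angular speed ω₂ = √(μ/r₂³) = 3.7039×10^-8 rad/s.
Angle swept by the target during transfer: ω₂·t = 1.4287 rad = 81.86°.
Arrival is 180° from departure on the ellipse, so φ = 180° − 81.86° = 98.1°.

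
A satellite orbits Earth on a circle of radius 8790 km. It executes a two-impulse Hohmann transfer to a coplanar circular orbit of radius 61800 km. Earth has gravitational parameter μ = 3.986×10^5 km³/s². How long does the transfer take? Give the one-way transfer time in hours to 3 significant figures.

t = 9.17 hours

The Hohmann ellipse has a_t = (r₁ + r₂)/2 = 35295 km.
By Kepler's third law the transfer-orbit period is T = 2π√(a_t³/μ), so t = T/2 = 33000 s.
Converting: 33000 s ÷ 3600 s/hour = 9.17 hours.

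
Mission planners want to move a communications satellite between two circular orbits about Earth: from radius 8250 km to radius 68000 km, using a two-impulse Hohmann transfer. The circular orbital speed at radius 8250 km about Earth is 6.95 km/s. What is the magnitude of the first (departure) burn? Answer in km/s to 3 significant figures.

From the circular-orbit relation v² = μ/r at r = 8250 km: μ = v²r = (6.95)² × 8250 = 3.98496×10^5 km³/s².
Transfer-ellipse semi-major axis a_t = (r₁ + r₂)/2 = (8250 + 68000)/2 = 38125 km.
Circular speed at r = 8250 km: v_c = √(μ/r) = 6.950 km/s.
Transfer-orbit speed at the same r (vis-viva, a = a_t): v_t = √[μ(2/r − 1/a_t)] = 9.282 km/s.
Δv₁ = |v_t − v_c| = |9.282 − 6.950| = 2.332 km/s.

Δv₁ = 2.33 km/s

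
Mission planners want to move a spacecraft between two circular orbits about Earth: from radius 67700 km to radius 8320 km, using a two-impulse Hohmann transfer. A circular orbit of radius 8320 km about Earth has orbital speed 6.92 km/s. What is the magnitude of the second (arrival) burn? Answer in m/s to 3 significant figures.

Δv₂ = 2320 m/s

From the circular-orbit relation v² = μ/r at r = 8320 km: μ = v²r = (6.92)² × 8320 = 3.98415×10^5 km³/s².
The Hohmann ellipse has a_t = (r₁ + r₂)/2 = 38010 km.
On the circular orbit at r = 8320 km, v_c = √(μ/r) = 6.920 km/s.
Transfer-orbit speed at the same r (vis-viva, a = a_t): v_t = √[μ(2/r − 1/a_t)] = 9.235 km/s.
Δv₂ = |v_t − v_c| = |9.235 − 6.920| = 2.315 km/s.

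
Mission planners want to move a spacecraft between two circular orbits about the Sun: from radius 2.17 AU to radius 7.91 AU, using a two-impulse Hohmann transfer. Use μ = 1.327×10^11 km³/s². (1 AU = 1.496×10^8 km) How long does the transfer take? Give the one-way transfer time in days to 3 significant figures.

t = 2070 days

In km: r₁ = 2.17 × 1.496×10^8 = 3.24632×10^8 km; r₂ = 7.91 × 1.496×10^8 = 1.183336×10^9 km.
Transfer-ellipse semi-major axis a_t = (r₁ + r₂)/2 = (3.24632×10^8 + 1.183336×10^9)/2 = 7.53984×10^8 km.
Half the transfer-orbit period gives t = π√(a_t³/μ) = 1.785×10^8 s.
Converting: 1.785×10^8 s ÷ 86400 s/day = 2070 days.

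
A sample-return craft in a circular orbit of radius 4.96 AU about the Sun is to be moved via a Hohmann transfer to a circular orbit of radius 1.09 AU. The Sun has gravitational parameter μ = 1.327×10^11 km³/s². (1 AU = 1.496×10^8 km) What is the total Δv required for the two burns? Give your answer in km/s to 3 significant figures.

Δv = 13.3 km/s

In km: r₁ = 4.96 × 1.496×10^8 = 7.42016×10^8 km; r₂ = 1.09 × 1.496×10^8 = 1.63064×10^8 km.
Transfer-ellipse semi-major axis a_t = (r₁ + r₂)/2 = (7.42016×10^8 + 1.63064×10^8)/2 = 4.5254×10^8 km.
At r₁ the circular-orbit speed is v₁ = √(μ/r₁) = 13.3730 km/s.
Transfer-orbit speed at r₁ (v² = μ(2/r − 1/a)): v_a = √[μ(2/r₁ − 1/a_t)] = 8.02748 km/s.
First burn Δv₁ = |v_a − v₁| = 5.346 km/s.
Circular speed at r₂: v₂ = √(μ/r₂) = 28.527 km/s.
Transfer-orbit speed at r₂: v_p = √[μ(2/r₂ − 1/a_t)] = 36.529 km/s.
Second burn Δv₂ = |v₂ − v_p| = 8.002 km/s.
Total Δv = Δv₁ + Δv₂ = 13.35 km/s.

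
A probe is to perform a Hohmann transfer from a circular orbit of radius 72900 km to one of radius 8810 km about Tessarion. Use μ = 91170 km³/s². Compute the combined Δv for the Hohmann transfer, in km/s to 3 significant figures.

Semi-major axis of the transfer orbit: a_t = (72900 + 8810)/2 = 40855 km.
At r₁ the circular-orbit speed is v₁ = √(μ/r₁) = 1.1183 km/s.
On the transfer ellipse at r₁, v² = μ(2/r − 1/a) gives v_a = √[μ(2/r₁ − 1/a_t)] = 0.51931 km/s.
First burn Δv₁ = |v_a − v₁| = 0.5990 km/s.
At r₂, v₂ = √(μ/r₂) = 3.217 km/s.
Transfer-orbit speed at r₂: v_p = √[μ(2/r₂ − 1/a_t)] = 4.297 km/s.
Second burn Δv₂ = |v₂ − v_p| = 1.080 km/s.
Total Δv = Δv₁ + Δv₂ = 1.679 km/s.

Δv = 1.68 km/s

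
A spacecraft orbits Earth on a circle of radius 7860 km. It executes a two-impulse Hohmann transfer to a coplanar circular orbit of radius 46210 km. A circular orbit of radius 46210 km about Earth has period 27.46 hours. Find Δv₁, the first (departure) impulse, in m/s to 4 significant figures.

Δv₁ = 2189 m/s

From Kepler's third law T² = 4π²r³/μ at r = 46210 km, T = 27.46 hours = 27.46 × 3600 s = 98856 s: μ = 4π²r³/T² = 3.98622×10^5 km³/s².
Transfer-ellipse semi-major axis a_t = (r₁ + r₂)/2 = (7860 + 46210)/2 = 27035 km.
Circular speed at r = 7860 km: v_c = √(μ/r) = 7.1215 km/s.
Transfer-orbit speed at the same r (vis-viva, a = a_t): v_t = √[μ(2/r − 1/a_t)] = 9.3105 km/s.
Δv₁ = |v_t − v_c| = |9.3105 − 7.1215| = 2.189 km/s.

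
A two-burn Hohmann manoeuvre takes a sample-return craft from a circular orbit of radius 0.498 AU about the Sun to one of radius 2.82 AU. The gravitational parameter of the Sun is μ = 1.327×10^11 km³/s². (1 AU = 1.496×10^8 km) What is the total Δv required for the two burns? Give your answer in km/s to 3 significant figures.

Δv = 20.8 km/s

In km: r₁ = 0.498 × 1.496×10^8 = 7.45008×10^7 km; r₂ = 2.82 × 1.496×10^8 = 4.21872×10^8 km.
Semi-major axis of the transfer orbit: a_t = (7.45008×10^7 + 4.21872×10^8)/2 = 2.481864×10^8 km.
At r₁ the circular-orbit speed is v₁ = √(μ/r₁) = 42.20 km/s.
Transfer-orbit speed at r₁ (vis-viva): v_p = √[μ(2/r₁ − 1/a_t)] = 55.02 km/s.
First burn Δv₁ = |v_p − v₁| = 12.82 km/s.
Circular speed at r₂: v₂ = √(μ/r₂) = 17.73557 km/s.
Transfer-orbit speed at r₂: v_a = √[μ(2/r₂ − 1/a_t)] = 9.717098 km/s.
Second burn Δv₂ = |v₂ − v_a| = 8.018 km/s.
Total Δv = Δv₁ + Δv₂ = 20.84 km/s.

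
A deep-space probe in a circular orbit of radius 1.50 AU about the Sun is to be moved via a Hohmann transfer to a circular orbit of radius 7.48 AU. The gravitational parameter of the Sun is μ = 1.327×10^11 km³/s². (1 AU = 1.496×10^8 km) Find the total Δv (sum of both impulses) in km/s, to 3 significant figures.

Δv = 11.7 km/s

In km: r₁ = 1.50 × 1.496×10^8 = 2.244×10^8 km; r₂ = 7.48 × 1.496×10^8 = 1.119008×10^9 km.
The Hohmann ellipse has a_t = (r₁ + r₂)/2 = 6.71704×10^8 km.
Circular speed at r₁: v₁ = √(μ/r₁) = √(1.327×10^11/2.244×10^8) = 24.3178 km/s.
On the transfer ellipse at r₁, vis-viva gives v_p = √[μ(2/r₁ − 1/a_t)] = 31.3871 km/s.
First burn Δv₁ = |v_p − v₁| = 7.0693 km/s.
Circular speed at r₂: v₂ = √(μ/r₂) = 10.8898 km/s.
Transfer-orbit speed at r₂: v_a = √[μ(2/r₂ − 1/a_t)] = 6.29421 km/s.
Second burn Δv₂ = |v₂ − v_a| = 4.5956 km/s.
Δv = Δv₁ + Δv₂ = 7.0693 + 4.5956 = 11.66 km/s.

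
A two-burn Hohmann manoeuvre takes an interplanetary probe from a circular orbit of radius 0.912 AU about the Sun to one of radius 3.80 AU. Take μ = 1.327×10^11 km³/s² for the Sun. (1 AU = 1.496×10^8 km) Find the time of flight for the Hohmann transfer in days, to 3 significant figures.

In km: r₁ = 0.912 × 1.496×10^8 = 1.364352×10^8 km; r₂ = 3.80 × 1.496×10^8 = 5.6848×10^8 km.
The Hohmann ellipse has a_t = (r₁ + r₂)/2 = 3.524576×10^8 km.
Transfer time t = π√(a_t³/μ) = π√((3.524576×10^8)³ / 1.327×10^11) = 5.7066×10^7 s.
Converting: 5.7066×10^7 s ÷ 86400 s/day = 660 days.

t = 660 days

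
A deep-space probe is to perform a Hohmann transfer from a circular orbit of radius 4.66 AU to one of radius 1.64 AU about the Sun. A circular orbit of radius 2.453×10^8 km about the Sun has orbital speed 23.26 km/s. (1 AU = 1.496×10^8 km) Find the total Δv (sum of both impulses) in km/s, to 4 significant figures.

Δv = 8.872 km/s

From the circular-orbit relation v² = μ/r at r = 2.453×10^8 km: μ = v²r = (23.26)² × 2.453×10^8 = 1.32714×10^11 km³/s².
In km: r₁ = 4.66 × 1.496×10^8 = 6.97136×10^8 km; r₂ = 1.64 × 1.496×10^8 = 2.45344×10^8 km.
Semi-major axis of the transfer orbit: a_t = (6.97136×10^8 + 2.45344×10^8)/2 = 4.7124×10^8 km.
Circular speed at r₁: v₁ = √(μ/r₁) = √(1.32714×10^11/6.97136×10^8) = 13.7975 km/s.
On the transfer ellipse at r₁, v² = μ(2/r − 1/a) gives v_a = √[μ(2/r₁ − 1/a_t)] = 9.95558 km/s.
First burn Δv₁ = |v_a − v₁| = 3.842 km/s.
Circular speed at r₂: v₂ = √(μ/r₂) = 23.26 km/s.
Transfer-orbit speed at r₂: v_p = √[μ(2/r₂ − 1/a_t)] = 28.29 km/s.
Second burn Δv₂ = |v₂ − v_p| = 5.030 km/s.
Δv = Δv₁ + Δv₂ = 3.842 + 5.030 = 8.872 km/s.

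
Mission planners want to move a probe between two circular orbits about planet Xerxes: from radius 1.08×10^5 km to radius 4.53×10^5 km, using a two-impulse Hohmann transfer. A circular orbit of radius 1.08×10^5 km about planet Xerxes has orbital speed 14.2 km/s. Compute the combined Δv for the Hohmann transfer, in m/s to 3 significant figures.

Δv = 6480 m/s

From the circular-orbit relation v² = μ/r at r = 1.08×10^5 km: μ = v²r = (14.2)² × 1.08×10^5 = 2.17771×10^7 km³/s².
Semi-major axis of the transfer orbit: a_t = (1.080×10^5 + 4.530×10^5)/2 = 2.805×10^5 km.
At r₁ the circular-orbit speed is v₁ = √(μ/r₁) = 14.200 km/s.
Transfer-orbit speed at r₁ (v² = μ(2/r − 1/a)): v_p = √[μ(2/r₁ − 1/a_t)] = 18.046 km/s.
First burn Δv₁ = |v_p − v₁| = 3.846 km/s.
At r₂, v₂ = √(μ/r₂) = 6.933 km/s.
Transfer-orbit speed at r₂: v_a = √[μ(2/r₂ − 1/a_t)] = 4.302 km/s.
Second burn Δv₂ = |v₂ − v_a| = 2.631 km/s.
Total Δv = Δv₁ + Δv₂ = 6.477 km/s.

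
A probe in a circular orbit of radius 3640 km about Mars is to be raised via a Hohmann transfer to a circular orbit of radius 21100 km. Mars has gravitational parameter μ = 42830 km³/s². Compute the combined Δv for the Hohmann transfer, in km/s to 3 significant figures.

Δv = 1.70 km/s

The Hohmann ellipse has a_t = (r₁ + r₂)/2 = 12370 km.
Circular speed at r₁: v₁ = √(μ/r₁) = √(42830/3640) = 3.430 km/s.
Transfer-orbit speed at r₁ (v² = μ(2/r − 1/a)): v_p = √[μ(2/r₁ − 1/a_t)] = 4.480 km/s.
First burn Δv₁ = |v_p − v₁| = 1.050 km/s.
Circular speed at r₂: v₂ = √(μ/r₂) = 1.42473 km/s.
Transfer-orbit speed at r₂: v_a = √[μ(2/r₂ − 1/a_t)] = 0.772856 km/s.
Second burn Δv₂ = |v₂ − v_a| = 0.6519 km/s.
Total Δv = Δv₁ + Δv₂ = 1.702 km/s.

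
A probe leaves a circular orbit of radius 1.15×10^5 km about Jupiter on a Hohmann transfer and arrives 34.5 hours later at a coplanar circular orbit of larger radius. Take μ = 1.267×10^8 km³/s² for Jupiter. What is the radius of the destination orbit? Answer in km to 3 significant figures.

r₂ = 1.05×10^6 km

Transfer time t = 34.5 hours = 1.242×10^5 s, and t = π√(a_t³/μ).
So a_t = (μ t²/π²)^(1/3) = (1.267×10^8 × (1.242×10^5)² / π²)^(1/3) = 5.8287×10^5 km.
Since a_t = (r₁ + r₂)/2, r₂ = 2a_t − r₁ = 2×5.8287×10^5 − 1.150×10^5 = 1.05074×10^6 km.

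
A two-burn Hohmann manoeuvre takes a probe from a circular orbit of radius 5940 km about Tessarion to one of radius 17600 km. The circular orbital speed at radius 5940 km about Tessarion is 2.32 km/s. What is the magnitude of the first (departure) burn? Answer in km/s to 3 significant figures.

From the circular-orbit relation v² = μ/r at r = 5940 km: μ = v²r = (2.32)² × 5940 = 31971.5 km³/s².
Transfer-ellipse semi-major axis a_t = (r₁ + r₂)/2 = (5940 + 17600)/2 = 11770 km.
Circular speed at r = 5940 km: v_c = √(μ/r) = 2.320 km/s.
Transfer-orbit speed at the same r (vis-viva, a = a_t): v_t = √[μ(2/r − 1/a_t)] = 2.837 km/s.
Δv₁ = |v_t − v_c| = |2.837 − 2.320| = 0.5170 km/s.

Δv₁ = 0.517 km/s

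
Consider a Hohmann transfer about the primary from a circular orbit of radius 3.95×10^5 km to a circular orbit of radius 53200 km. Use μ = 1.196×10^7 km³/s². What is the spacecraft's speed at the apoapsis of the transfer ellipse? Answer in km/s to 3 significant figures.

v = 2.68 km/s

Transfer-ellipse semi-major axis a_t = (r₁ + r₂)/2 = (3.950×10^5 + 53200)/2 = 2.241×10^5 km.
At apoapsis, r = 3.950×10^5 km.
Applying v² = μ(2/r − 1/a_t): v = 2.681 km/s.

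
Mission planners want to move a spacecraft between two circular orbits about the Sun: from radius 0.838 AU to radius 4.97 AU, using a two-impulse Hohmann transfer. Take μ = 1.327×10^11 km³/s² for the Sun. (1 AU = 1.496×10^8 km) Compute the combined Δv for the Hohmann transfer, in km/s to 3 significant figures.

Δv = 16.2 km/s

In km: r₁ = 0.838 × 1.496×10^8 = 1.253648×10^8 km; r₂ = 4.97 × 1.496×10^8 = 7.43512×10^8 km.
The Hohmann ellipse has a_t = (r₁ + r₂)/2 = 4.344384×10^8 km.
Circular speed at r₁: v₁ = √(μ/r₁) = √(1.327×10^11/1.253648×10^8) = 32.53 km/s.
Transfer-orbit speed at r₁ (vis-viva): v_p = √[μ(2/r₁ − 1/a_t)] = 42.56 km/s.
First burn Δv₁ = |v_p − v₁| = 10.03 km/s.
At r₂, v₂ = √(μ/r₂) = 13.36 km/s.
Transfer-orbit speed at r₂: v_a = √[μ(2/r₂ − 1/a_t)] = 7.177 km/s.
Second burn Δv₂ = |v₂ − v_a| = 6.183 km/s.
Δv = Δv₁ + Δv₂ = 10.03 + 6.183 = 16.21 km/s.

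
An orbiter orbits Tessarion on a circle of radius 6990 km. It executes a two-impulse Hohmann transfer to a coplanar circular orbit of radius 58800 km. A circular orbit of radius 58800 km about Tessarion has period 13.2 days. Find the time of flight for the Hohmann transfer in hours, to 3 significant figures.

t = 66.3 hours

From Kepler's third law T² = 4π²r³/μ at r = 58800 km, T = 13.2 days = 13.2 × 86400 s = 1.14048×10^6 s: μ = 4π²r³/T² = 6170.44 km³/s².
The Hohmann ellipse has a_t = (r₁ + r₂)/2 = 32895 km.
Half the transfer-orbit period gives t = π√(a_t³/μ) = 2.386×10^5 s.
Converting: 2.386×10^5 s ÷ 3600 s/hour = 66.3 hours.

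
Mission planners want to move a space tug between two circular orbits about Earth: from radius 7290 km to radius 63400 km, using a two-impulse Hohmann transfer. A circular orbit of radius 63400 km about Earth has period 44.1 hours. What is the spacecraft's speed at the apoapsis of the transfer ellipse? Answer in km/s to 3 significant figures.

v = 1.14 km/s

From Kepler's third law T² = 4π²r³/μ at r = 63400 km, T = 44.1 hours = 44.1 × 3600 s = 1.5876×10^5 s: μ = 4π²r³/T² = 3.99158×10^5 km³/s².
The Hohmann ellipse has a_t = (r₁ + r₂)/2 = 35345 km.
At apoapsis, r = 63400 km.
Vis-viva: v = √[μ(2/r − 1/a_t)] = √[3.99158×10^5 × (2/63400 − 1/35345)] = 1.140 km/s.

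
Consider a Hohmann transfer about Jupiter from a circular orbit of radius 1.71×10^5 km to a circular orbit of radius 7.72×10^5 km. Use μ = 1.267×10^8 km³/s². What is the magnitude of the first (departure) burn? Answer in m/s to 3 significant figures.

The Hohmann ellipse has a_t = (r₁ + r₂)/2 = 4.715×10^5 km.
On the circular orbit at r = 1.710×10^5 km, v_c = √(μ/r) = 27.22 km/s.
Vis-viva on the transfer ellipse at r = 1.710×10^5 km gives v_t = √[μ(2/r − 1/a_t)] = 34.83 km/s.
Δv₁ = |v_t − v_c| = |34.83 − 27.22| = 7.610 km/s.

Δv₁ = 7610 m/s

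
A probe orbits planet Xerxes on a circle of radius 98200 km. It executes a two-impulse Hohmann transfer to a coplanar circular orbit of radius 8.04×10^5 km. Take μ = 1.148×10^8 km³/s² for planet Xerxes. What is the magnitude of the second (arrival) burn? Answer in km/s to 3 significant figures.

Δv₂ = 6.37 km/s

Semi-major axis of the transfer orbit: a_t = (98200 + 8.040×10^5)/2 = 4.511×10^5 km.
On the circular orbit at r = 8.040×10^5 km, v_c = √(μ/r) = 11.949 km/s.
Transfer-orbit speed at the same r (vis-viva, a = a_t): v_t = √[μ(2/r − 1/a_t)] = 5.5752 km/s.
Δv₂ = |v_t − v_c| = |5.5752 − 11.949| = 6.374 km/s.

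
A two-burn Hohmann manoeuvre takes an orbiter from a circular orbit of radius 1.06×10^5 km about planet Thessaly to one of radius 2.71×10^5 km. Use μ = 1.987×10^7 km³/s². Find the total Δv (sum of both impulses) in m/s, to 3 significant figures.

The Hohmann ellipse has a_t = (r₁ + r₂)/2 = 1.885×10^5 km.
Circular speed at r₁: v₁ = √(μ/r₁) = √(1.987×10^7/1.060×10^5) = 13.691 km/s.
Transfer-orbit speed at r₁ (vis-viva): v_p = √[μ(2/r₁ − 1/a_t)] = 16.416 km/s.
First burn Δv₁ = |v_p − v₁| = 2.725 km/s.
At r₂, v₂ = √(μ/r₂) = 8.563 km/s.
Transfer-orbit speed at r₂: v_a = √[μ(2/r₂ − 1/a_t)] = 6.421 km/s.
Second burn Δv₂ = |v₂ − v_a| = 2.142 km/s.
Δv = Δv₁ + Δv₂ = 2.725 + 2.142 = 4.867 km/s.

Δv = 4870 m/s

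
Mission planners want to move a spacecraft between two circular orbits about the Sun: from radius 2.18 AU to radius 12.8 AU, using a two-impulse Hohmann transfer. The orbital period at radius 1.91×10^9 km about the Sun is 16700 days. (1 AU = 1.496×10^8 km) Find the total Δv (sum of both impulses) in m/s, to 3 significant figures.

Δv = 10000 m/s

From Kepler's third law T² = 4π²r³/μ at r = 1.91×10^9 km, T = 16700 days = 16700 × 86400 s = 1.44288×10^9 s: μ = 4π²r³/T² = 1.32129×10^11 km³/s².
In km: r₁ = 2.18 × 1.496×10^8 = 3.26128×10^8 km; r₂ = 12.8 × 1.496×10^8 = 1.91488×10^9 km.
Transfer-ellipse semi-major axis a_t = (r₁ + r₂)/2 = (3.26128×10^8 + 1.91488×10^9)/2 = 1.120504×10^9 km.
Circular speed at r₁: v₁ = √(μ/r₁) = √(1.32129×10^11/3.26128×10^8) = 20.128 km/s.
Transfer-orbit speed at r₁ (vis-viva equation): v_p = √[μ(2/r₁ − 1/a_t)] = 26.313 km/s.
First burn Δv₁ = |v_p − v₁| = 6.185 km/s.
Circular speed at r₂: v₂ = √(μ/r₂) = 8.3067 km/s.
Transfer-orbit speed at r₂: v_a = √[μ(2/r₂ − 1/a_t)] = 4.4814 km/s.
Second burn Δv₂ = |v₂ − v_a| = 3.825 km/s.
Total Δv = Δv₁ + Δv₂ = 10.01 km/s.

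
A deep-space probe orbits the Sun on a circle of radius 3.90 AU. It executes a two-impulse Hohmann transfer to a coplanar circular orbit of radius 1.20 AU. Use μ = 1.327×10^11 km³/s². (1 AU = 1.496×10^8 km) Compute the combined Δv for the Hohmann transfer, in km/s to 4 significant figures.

Δv = 11.17 km/s

In km: r₁ = 3.90 × 1.496×10^8 = 5.8344×10^8 km; r₂ = 1.20 × 1.496×10^8 = 1.7952×10^8 km.
The Hohmann ellipse has a_t = (r₁ + r₂)/2 = 3.8148×10^8 km.
At r₁ the circular-orbit speed is v₁ = √(μ/r₁) = 15.0813 km/s.
Transfer-orbit speed at r₁ (v² = μ(2/r − 1/a)): v_a = √[μ(2/r₁ − 1/a_t)] = 10.3457 km/s.
First burn Δv₁ = |v_a − v₁| = 4.736 km/s.
At r₂, v₂ = √(μ/r₂) = 27.188 km/s.
Transfer-orbit speed at r₂: v_p = √[μ(2/r₂ − 1/a_t)] = 33.623 km/s.
Second burn Δv₂ = |v₂ − v_p| = 6.435 km/s.
Total Δv = Δv₁ + Δv₂ = 11.17 km/s.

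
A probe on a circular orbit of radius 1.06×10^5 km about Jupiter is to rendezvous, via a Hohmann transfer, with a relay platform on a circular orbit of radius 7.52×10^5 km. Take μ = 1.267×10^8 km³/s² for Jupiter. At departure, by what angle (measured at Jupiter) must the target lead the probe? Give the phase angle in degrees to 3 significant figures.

φ = 102°

Semi-major axis of the transfer orbit: a_t = (1.060×10^5 + 7.520×10^5)/2 = 4.290×10^5 km.
Transfer time t = π√(a_t³/μ) = 78424 s.
The target's mean motion on its circular orbit is ω₂ = √(μ/r₂³) = 1.7261×10^-5 rad/s.
Angle swept by the target during transfer: ω₂·t = 1.3537 rad = 77.56°.
The probe traverses 180° on the transfer ellipse, so the target must lead by 180° − 77.56° = 102°.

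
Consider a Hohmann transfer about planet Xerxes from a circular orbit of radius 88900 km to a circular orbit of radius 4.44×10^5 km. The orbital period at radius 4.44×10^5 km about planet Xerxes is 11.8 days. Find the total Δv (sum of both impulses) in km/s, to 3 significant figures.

Δv = 2.93 km/s

From Kepler's third law T² = 4π²r³/μ at r = 4.44×10^5 km, T = 11.8 days = 11.8 × 86400 s = 1.01952×10^6 s: μ = 4π²r³/T² = 3.32443×10^6 km³/s².
Transfer-ellipse semi-major axis a_t = (r₁ + r₂)/2 = (88900 + 4.440×10^5)/2 = 2.6645×10^5 km.
At r₁ the circular-orbit speed is v₁ = √(μ/r₁) = 6.115 km/s.
On the transfer ellipse at r₁, vis-viva gives v_p = √[μ(2/r₁ − 1/a_t)] = 7.894 km/s.
First burn Δv₁ = |v_p − v₁| = 1.779 km/s.
At r₂, v₂ = √(μ/r₂) = 2.7363 km/s.
Transfer-orbit speed at r₂: v_a = √[μ(2/r₂ − 1/a_t)] = 1.5806 km/s.
Second burn Δv₂ = |v₂ − v_a| = 1.156 km/s.
Δv = Δv₁ + Δv₂ = 1.779 + 1.156 = 2.935 km/s.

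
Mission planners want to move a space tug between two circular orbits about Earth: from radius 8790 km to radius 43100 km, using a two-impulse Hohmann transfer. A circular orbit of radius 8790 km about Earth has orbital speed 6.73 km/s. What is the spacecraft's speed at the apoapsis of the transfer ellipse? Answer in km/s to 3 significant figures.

v = 1.77 km/s

From the circular-orbit relation v² = μ/r at r = 8790 km: μ = v²r = (6.73)² × 8790 = 3.98125×10^5 km³/s².
The Hohmann ellipse has a_t = (r₁ + r₂)/2 = 25945 km.
The apoapsis of the transfer ellipse is at r = 43100 km.
Vis-viva: v = √[μ(2/r − 1/a_t)] = √[3.98125×10^5 × (2/43100 − 1/25945)] = 1.769 km/s.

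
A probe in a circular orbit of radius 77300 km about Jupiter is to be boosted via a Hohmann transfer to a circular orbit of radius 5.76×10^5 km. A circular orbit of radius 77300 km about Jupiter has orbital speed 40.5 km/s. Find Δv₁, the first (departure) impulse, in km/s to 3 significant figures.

Δv₁ = 13.3 km/s

From the circular-orbit relation v² = μ/r at r = 77300 km: μ = v²r = (40.5)² × 77300 = 1.26791×10^8 km³/s².
The Hohmann ellipse has a_t = (r₁ + r₂)/2 = 3.2665×10^5 km.
On the circular orbit at r = 77300 km, v_c = √(μ/r) = 40.50 km/s.
Transfer-orbit speed at the same r (vis-viva, a = a_t): v_t = √[μ(2/r − 1/a_t)] = 53.78 km/s.
Δv₁ = |v_t − v_c| = |53.78 − 40.50| = 13.28 km/s.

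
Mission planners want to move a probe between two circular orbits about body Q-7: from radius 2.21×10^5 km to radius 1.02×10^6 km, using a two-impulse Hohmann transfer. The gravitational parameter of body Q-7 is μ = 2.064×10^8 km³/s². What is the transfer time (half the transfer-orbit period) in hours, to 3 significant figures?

t = 29.7 hours

Transfer-ellipse semi-major axis a_t = (r₁ + r₂)/2 = (2.210×10^5 + 1.020×10^6)/2 = 6.205×10^5 km.
Transfer time t = π√(a_t³/μ) = π√((6.205×10^5)³ / 2.064×10^8) = 1.069×10^5 s.
Converting: 1.069×10^5 s ÷ 3600 s/hour = 29.7 hours.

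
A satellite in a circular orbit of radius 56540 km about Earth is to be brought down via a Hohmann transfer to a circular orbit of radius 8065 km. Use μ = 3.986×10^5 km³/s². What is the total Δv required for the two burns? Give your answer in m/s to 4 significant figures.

Δv = 3599 m/s

Transfer-ellipse semi-major axis a_t = (r₁ + r₂)/2 = (56540 + 8065)/2 = 32302.5 km.
Circular speed at r₁: v₁ = √(μ/r₁) = √(3.986×10^5/56540) = 2.655 km/s.
Transfer-orbit speed at r₁ (vis-viva equation): v_a = √[μ(2/r₁ − 1/a_t)] = 1.327 km/s.
First burn Δv₁ = |v_a − v₁| = 1.328 km/s.
At r₂, v₂ = √(μ/r₂) = 7.030 km/s.
Transfer-orbit speed at r₂: v_p = √[μ(2/r₂ − 1/a_t)] = 9.301 km/s.
Second burn Δv₂ = |v₂ − v_p| = 2.271 km/s.
Total Δv = Δv₁ + Δv₂ = 3.599 km/s.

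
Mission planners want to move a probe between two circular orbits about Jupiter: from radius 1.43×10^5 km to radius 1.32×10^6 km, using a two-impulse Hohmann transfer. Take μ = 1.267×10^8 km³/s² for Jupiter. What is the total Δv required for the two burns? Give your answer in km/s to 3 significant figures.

Δv = 15.7 km/s

Transfer-ellipse semi-major axis a_t = (r₁ + r₂)/2 = (1.430×10^5 + 1.320×10^6)/2 = 7.315×10^5 km.
Circular speed at r₁: v₁ = √(μ/r₁) = √(1.267×10^8/1.430×10^5) = 29.766 km/s.
On the transfer ellipse at r₁, vis-viva gives v_p = √[μ(2/r₁ − 1/a_t)] = 39.985 km/s.
First burn Δv₁ = |v_p − v₁| = 10.219 km/s.
Circular speed at r₂: v₂ = √(μ/r₂) = 9.797186 km/s.
Transfer-orbit speed at r₂: v_a = √[μ(2/r₂ − 1/a_t)] = 4.331738 km/s.
Second burn Δv₂ = |v₂ − v_a| = 5.4654 km/s.
Total Δv = Δv₁ + Δv₂ = 15.68 km/s.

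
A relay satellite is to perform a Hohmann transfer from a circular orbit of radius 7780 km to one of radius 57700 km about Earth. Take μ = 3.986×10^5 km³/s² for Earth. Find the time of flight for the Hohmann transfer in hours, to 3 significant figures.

t = 8.19 hours

Semi-major axis of the transfer orbit: a_t = (7780 + 57700)/2 = 32740 km.
Transfer time t = π√(a_t³/μ) = π√((32740)³ / 3.986×10^5) = 29480 s.
Converting: 29480 s ÷ 3600 s/hour = 8.19 hours.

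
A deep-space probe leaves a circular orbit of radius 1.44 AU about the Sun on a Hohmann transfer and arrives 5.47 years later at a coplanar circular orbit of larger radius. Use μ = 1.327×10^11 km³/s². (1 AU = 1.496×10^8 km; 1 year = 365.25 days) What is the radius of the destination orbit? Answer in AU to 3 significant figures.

r₂ = 8.42 AU

In km: r₁ = 1.44 × 1.496×10^8 = 2.15424×10^8 km.
Transfer time t = 5.47 years × 365.25 × 86400 s = 1.72620072×10^8 s, and t = π√(a_t³/μ).
So a_t = (μ t²/π²)^(1/3) = (1.327×10^11 × (1.72620072×10^8)² / π²)^(1/3) = 7.3720×10^8 km.
Since a_t = (r₁ + r₂)/2, r₂ = 2a_t − r₁ = 2×7.3720×10^8 − 2.15424×10^8 = 1.258976×10^9 km.
In AU: r₂ = 1.258976×10^9 / 1.496×10^8 = 8.42 AU.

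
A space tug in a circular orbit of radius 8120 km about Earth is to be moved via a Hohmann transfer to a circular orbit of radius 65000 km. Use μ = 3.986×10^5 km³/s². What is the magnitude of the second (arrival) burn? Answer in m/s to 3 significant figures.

Semi-major axis of the transfer orbit: a_t = (8120 + 65000)/2 = 36560 km.
Circular speed at r = 65000 km: v_c = √(μ/r) = 2.476 km/s.
Vis-viva on the transfer ellipse at r = 65000 km gives v_t = √[μ(2/r − 1/a_t)] = 1.167 km/s.
Δv₂ = |v_t − v_c| = |1.167 − 2.476| = 1.309 km/s.

Δv₂ = 1310 m/s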